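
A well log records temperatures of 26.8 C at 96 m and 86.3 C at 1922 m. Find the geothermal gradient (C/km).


dT = 86.3 - 26.8 = 59.5 C
dz = 1922 - 96 = 1826 m
gradient = dT/dz * 1000 = 59.5/1826 * 1000 = 32.5849 C/km

32.5849


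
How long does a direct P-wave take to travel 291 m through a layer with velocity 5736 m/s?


t = x / V
= 291 / 5736
= 0.0507 s

0.0507


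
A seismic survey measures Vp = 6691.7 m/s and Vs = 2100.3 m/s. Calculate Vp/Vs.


Vp/Vs = 6691.7 / 2100.3
= 3.1861

3.1861


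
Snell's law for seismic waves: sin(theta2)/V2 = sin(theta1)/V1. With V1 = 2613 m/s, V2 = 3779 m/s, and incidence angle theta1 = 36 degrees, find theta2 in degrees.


sin(theta1) = sin(36 deg) = 0.587785
sin(theta2) = V2/V1 * sin(theta1) = 3779/2613 * 0.587785 = 0.850073
theta2 = arcsin(0.850073) = 58.2196 degrees

58.2196


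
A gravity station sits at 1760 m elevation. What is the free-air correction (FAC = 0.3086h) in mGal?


FAC = 0.3086 * h
= 0.3086 * 1760
= 543.136 mGal

543.136


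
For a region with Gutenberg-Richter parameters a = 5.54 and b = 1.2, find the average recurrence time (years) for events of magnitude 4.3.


log10(N) = 5.54 - 1.2*4.3 = 0.38
N = 10^0.38 = 2.398833
T = 1/N = 1/2.398833 = 0.4169 years

0.4169


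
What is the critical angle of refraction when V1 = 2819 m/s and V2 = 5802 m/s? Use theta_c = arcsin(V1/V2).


V1/V2 = 2819/5802 = 0.485867
theta_c = arcsin(0.485867) = 29.0693 degrees

29.0693


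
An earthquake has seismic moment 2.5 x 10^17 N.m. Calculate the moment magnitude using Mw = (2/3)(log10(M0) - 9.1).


log10(M0) = log10(2.5 x 10^17) = 17.3979
Mw = 2/3 * (17.3979 - 9.1)
= 2/3 * 8.2979
= 5.53

5.53


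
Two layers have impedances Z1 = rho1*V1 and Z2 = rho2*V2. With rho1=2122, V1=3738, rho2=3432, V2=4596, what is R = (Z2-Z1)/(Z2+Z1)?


Z1 = 2122 * 3738 = 7932036
Z2 = 3432 * 4596 = 15773472
R = (15773472 - 7932036) / (15773472 + 7932036) = 7841436 / 23705508 = 0.3308

0.3308


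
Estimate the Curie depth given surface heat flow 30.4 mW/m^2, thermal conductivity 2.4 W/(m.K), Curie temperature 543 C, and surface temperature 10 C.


T_Curie - T_surf = 543 - 10 = 533 C
Convert q to W/m^2: 30.4 mW/m^2 = 0.0304 W/m^2
d = 533 * 2.4 / 0.0304 = 42078.95 m

42078.95


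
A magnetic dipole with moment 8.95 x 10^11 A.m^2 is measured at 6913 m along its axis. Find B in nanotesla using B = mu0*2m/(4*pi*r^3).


m = 8.95 x 10^11 = 895000000000 A.m^2
2m = 1790000000000 A.m^2
r^3 = 6913^3 = 330369290497
B = (4pi*10^-7) * 1790000000000 / (4*pi * 330369290497) * 1e9
= 2249380.33997 / 4151542943988.19 * 1e9
= 541.8179 nT

541.8179


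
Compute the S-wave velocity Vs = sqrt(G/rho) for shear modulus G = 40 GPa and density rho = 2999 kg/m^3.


Convert G to Pa: G = 40e9 Pa
Compute G/rho = 40e9 / 2999 = 13337779.2598
Vs = sqrt(13337779.2598) = 3652.09 m/s

3652.09


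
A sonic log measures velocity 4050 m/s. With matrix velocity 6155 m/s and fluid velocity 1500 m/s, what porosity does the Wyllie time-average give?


1/V - 1/Vm = 1/4050 - 1/6155 = 8.444e-05
1/Vf - 1/Vm = 1/1500 - 1/6155 = 0.0005042
phi = 8.444e-05 / 0.0005042 = 0.1675

0.1675


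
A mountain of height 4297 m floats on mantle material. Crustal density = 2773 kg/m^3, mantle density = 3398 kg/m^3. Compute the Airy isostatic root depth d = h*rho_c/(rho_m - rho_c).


rho_m - rho_c = 3398 - 2773 = 625
d = 4297 * 2773 / 625
= 11915581 / 625
= 19064.93 m

19064.93


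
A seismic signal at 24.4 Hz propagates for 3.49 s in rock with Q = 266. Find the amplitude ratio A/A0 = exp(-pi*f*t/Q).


pi*f*t/Q = pi*24.4*3.49/266 = 1.005735
A/A0 = exp(-1.005735) = 0.365776

0.365776


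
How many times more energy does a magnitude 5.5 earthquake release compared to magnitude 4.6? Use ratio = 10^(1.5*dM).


M2 - M1 = 5.5 - 4.6 = 0.9
1.5 * 0.9 = 1.35
ratio = 10^1.35 = 22.39

22.39


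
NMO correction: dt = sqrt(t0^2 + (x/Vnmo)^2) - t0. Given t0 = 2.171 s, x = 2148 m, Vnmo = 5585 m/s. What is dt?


x/Vnmo = 2148/5585 = 0.384602
(x/Vnmo)^2 = 0.147918
t0^2 = 4.713241
sqrt(4.713241 + 0.147918) = 2.204804
dt = 2.204804 - 2.171 = 0.033804

0.033804


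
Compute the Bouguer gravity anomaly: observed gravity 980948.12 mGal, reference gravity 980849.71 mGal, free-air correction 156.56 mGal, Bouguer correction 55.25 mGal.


BA = g_obs - g_ref + FAC - BC
= 980948.12 - 980849.71 + 156.56 - 55.25
= 199.72 mGal

199.72


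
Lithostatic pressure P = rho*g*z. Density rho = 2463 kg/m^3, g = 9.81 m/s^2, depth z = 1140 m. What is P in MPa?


P = rho * g * z / 1e6
= 2463 * 9.81 * 1140 / 1e6
= 27544714.2 / 1e6
= 27.5447 MPa

27.5447


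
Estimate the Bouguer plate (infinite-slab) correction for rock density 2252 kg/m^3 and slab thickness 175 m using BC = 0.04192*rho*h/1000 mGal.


BC = 0.04192 * rho * h / 1000
= 0.04192 * 2252 * 175 / 1000
= 16.5207 mGal

16.5207


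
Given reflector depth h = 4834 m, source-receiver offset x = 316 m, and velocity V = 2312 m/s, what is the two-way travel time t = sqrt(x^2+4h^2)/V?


x^2 + 4h^2 = 316^2 + 4*4834^2 = 99856 + 93470224 = 93570080
sqrt(93570080) = 9673.1629
t = 9673.1629 / 2312 = 4.1839 s

4.1839


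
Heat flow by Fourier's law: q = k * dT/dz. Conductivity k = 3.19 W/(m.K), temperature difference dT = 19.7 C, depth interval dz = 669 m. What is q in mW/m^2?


q = k * dT / dz * 1000
= 3.19 * 19.7 / 669 * 1000
= 0.093936 * 1000
= 93.9357 mW/m^2

93.9357


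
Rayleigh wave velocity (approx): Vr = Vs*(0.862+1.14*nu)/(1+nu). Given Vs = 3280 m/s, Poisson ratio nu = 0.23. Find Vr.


Numerator factor = 0.862 + 1.14*0.23 = 1.1242
Denominator = 1 + 0.23 = 1.23
Vr = 3280 * 1.1242 / 1.23 = 2997.87 m/s

2997.87


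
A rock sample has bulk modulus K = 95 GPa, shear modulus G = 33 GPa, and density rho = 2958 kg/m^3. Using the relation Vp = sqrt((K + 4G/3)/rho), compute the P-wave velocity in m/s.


First compute the effective modulus:
K + 4G/3 = 95e9 + 4*33e9/3 = 139000000000.0 Pa
Then divide by density:
139000000000.0 / 2958 = 46991210.2772 Pa/(kg/m^3)
Take the square root:
Vp = sqrt(46991210.2772) = 6855.01 m/s

6855.01


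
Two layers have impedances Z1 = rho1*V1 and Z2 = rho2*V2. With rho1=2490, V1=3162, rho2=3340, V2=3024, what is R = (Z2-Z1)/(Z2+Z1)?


Z1 = 2490 * 3162 = 7873380
Z2 = 3340 * 3024 = 10100160
R = (10100160 - 7873380) / (10100160 + 7873380) = 2226780 / 17973540 = 0.1239

0.1239


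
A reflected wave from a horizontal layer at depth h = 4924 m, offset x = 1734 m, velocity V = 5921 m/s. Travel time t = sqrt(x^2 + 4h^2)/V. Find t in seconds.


x^2 + 4h^2 = 1734^2 + 4*4924^2 = 3006756 + 96983104 = 99989860
sqrt(99989860) = 9999.493
t = 9999.493 / 5921 = 1.6888 s

1.6888


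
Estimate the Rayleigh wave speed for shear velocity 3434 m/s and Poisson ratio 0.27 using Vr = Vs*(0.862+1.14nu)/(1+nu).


Numerator factor = 0.862 + 1.14*0.27 = 1.1698
Denominator = 1 + 0.27 = 1.27
Vr = 3434 * 1.1698 / 1.27 = 3163.07 m/s

3163.07


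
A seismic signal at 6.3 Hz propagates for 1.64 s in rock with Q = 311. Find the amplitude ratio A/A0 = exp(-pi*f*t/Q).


pi*f*t/Q = pi*6.3*1.64/311 = 0.10437
A/A0 = exp(-0.10437) = 0.900892

0.900892


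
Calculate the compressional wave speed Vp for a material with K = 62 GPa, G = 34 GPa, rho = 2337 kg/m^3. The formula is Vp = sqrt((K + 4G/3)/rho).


First compute the effective modulus:
K + 4G/3 = 62e9 + 4*34e9/3 = 107333333333.33 Pa
Then divide by density:
107333333333.33 / 2337 = 45927827.6993 Pa/(kg/m^3)
Take the square root:
Vp = sqrt(45927827.6993) = 6777.01 m/s

6777.01


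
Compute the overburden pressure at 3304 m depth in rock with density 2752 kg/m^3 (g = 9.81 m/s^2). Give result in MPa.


P = rho * g * z / 1e6
= 2752 * 9.81 * 3304 / 1e6
= 89198484.48 / 1e6
= 89.1985 MPa

89.1985


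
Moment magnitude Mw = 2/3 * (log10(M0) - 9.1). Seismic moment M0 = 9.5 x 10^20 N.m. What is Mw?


log10(M0) = log10(9.5 x 10^20) = 20.9777
Mw = 2/3 * (20.9777 - 9.1)
= 2/3 * 11.8777
= 7.92

7.92


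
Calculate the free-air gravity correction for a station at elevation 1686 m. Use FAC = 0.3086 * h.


FAC = 0.3086 * h
= 0.3086 * 1686
= 520.2996 mGal

520.2996


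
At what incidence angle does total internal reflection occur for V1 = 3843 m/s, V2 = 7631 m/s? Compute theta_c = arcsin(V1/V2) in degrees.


V1/V2 = 3843/7631 = 0.503604
theta_c = arcsin(0.503604) = 30.2387 degrees

30.2387


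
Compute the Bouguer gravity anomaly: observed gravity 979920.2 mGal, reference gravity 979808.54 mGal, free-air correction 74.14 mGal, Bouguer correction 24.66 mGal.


BA = g_obs - g_ref + FAC - BC
= 979920.2 - 979808.54 + 74.14 - 24.66
= 161.14 mGal

161.14


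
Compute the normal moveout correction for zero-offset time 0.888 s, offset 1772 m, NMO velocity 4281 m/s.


x/Vnmo = 1772/4281 = 0.413922
(x/Vnmo)^2 = 0.171331
t0^2 = 0.788544
sqrt(0.788544 + 0.171331) = 0.979732
dt = 0.979732 - 0.888 = 0.091732

0.091732


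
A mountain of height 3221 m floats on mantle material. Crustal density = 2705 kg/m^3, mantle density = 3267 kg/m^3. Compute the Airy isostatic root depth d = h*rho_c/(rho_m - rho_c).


rho_m - rho_c = 3267 - 2705 = 562
d = 3221 * 2705 / 562
= 8712805 / 562
= 15503.21 m

15503.21


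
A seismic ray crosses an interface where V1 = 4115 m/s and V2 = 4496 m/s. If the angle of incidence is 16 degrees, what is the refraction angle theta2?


sin(theta1) = sin(16 deg) = 0.275637
sin(theta2) = V2/V1 * sin(theta1) = 4496/4115 * 0.275637 = 0.301158
theta2 = arcsin(0.301158) = 17.5272 degrees

17.5272


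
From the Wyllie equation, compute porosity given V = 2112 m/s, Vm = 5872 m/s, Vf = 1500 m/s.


1/V - 1/Vm = 1/2112 - 1/5872 = 0.00030319
1/Vf - 1/Vm = 1/1500 - 1/5872 = 0.00049637
phi = 0.00030319 / 0.00049637 = 0.6108

0.6108


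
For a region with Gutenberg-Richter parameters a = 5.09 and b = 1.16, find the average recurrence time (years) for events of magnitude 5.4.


log10(N) = 5.09 - 1.16*5.4 = -1.174
N = 10^-1.174 = 0.066988
T = 1/N = 1/0.066988 = 14.9279 years

14.9279


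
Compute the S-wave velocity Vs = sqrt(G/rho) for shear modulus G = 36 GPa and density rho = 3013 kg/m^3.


Convert G to Pa: G = 36e9 Pa
Compute G/rho = 36e9 / 3013 = 11948224.3611
Vs = sqrt(11948224.3611) = 3456.62 m/s

3456.62


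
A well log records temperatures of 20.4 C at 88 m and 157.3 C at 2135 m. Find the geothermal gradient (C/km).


dT = 157.3 - 20.4 = 136.9 C
dz = 2135 - 88 = 2047 m
gradient = dT/dz * 1000 = 136.9/2047 * 1000 = 66.8784 C/km

66.8784


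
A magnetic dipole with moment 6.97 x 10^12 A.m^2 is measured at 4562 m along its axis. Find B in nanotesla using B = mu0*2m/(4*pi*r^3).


m = 6.97 x 10^12 = 6970000000000 A.m^2
2m = 13940000000000 A.m^2
r^3 = 4562^3 = 94943632328
B = (4pi*10^-7) * 13940000000000 / (4*pi * 94943632328) * 1e9
= 17517520.636417 / 1193096871307.1 * 1e9
= 14682.3959 nT

14682.3959


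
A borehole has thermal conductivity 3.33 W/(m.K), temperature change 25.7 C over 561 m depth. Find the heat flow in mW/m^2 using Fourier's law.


q = k * dT / dz * 1000
= 3.33 * 25.7 / 561 * 1000
= 0.152551 * 1000
= 152.5508 mW/m^2

152.5508


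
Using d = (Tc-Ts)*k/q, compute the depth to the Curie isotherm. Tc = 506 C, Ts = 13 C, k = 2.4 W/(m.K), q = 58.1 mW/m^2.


T_Curie - T_surf = 506 - 13 = 493 C
Convert q to W/m^2: 58.1 mW/m^2 = 0.0581 W/m^2
d = 493 * 2.4 / 0.0581 = 20364.89 m

20364.89


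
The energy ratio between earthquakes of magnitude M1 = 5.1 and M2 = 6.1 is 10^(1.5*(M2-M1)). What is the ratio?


M2 - M1 = 6.1 - 5.1 = 1.0
1.5 * 1.0 = 1.5
ratio = 10^1.5 = 31.62

31.62


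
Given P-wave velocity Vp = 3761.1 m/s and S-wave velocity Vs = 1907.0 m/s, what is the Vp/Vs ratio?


Vp/Vs = 3761.1 / 1907.0
= 1.9723

1.9723


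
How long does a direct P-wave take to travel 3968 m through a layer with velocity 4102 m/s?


t = x / V
= 3968 / 4102
= 0.9673 s

0.9673


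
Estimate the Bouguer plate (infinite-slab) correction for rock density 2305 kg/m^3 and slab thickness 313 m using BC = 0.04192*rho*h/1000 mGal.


BC = 0.04192 * rho * h / 1000
= 0.04192 * 2305 * 313 / 1000
= 30.2438 mGal

30.2438


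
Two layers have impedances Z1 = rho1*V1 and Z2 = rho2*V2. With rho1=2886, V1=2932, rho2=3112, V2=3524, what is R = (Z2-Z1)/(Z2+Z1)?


Z1 = 2886 * 2932 = 8461752
Z2 = 3112 * 3524 = 10966688
R = (10966688 - 8461752) / (10966688 + 8461752) = 2504936 / 19428440 = 0.1289

0.1289


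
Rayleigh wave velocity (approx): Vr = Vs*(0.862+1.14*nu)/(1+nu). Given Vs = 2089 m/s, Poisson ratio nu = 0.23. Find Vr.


Numerator factor = 0.862 + 1.14*0.23 = 1.1242
Denominator = 1 + 0.23 = 1.23
Vr = 2089 * 1.1242 / 1.23 = 1909.31 m/s

1909.31


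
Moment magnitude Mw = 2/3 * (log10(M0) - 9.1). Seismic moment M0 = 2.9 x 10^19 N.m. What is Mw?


log10(M0) = log10(2.9 x 10^19) = 19.4624
Mw = 2/3 * (19.4624 - 9.1)
= 2/3 * 10.3624
= 6.91

6.91


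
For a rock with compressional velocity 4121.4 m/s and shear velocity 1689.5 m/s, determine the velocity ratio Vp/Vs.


Vp/Vs = 4121.4 / 1689.5
= 2.4394

2.4394


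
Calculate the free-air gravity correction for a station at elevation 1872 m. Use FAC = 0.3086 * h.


FAC = 0.3086 * h
= 0.3086 * 1872
= 577.6992 mGal

577.6992


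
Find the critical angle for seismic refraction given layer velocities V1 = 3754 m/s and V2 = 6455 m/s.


V1/V2 = 3754/6455 = 0.581565
theta_c = arcsin(0.581565) = 35.5607 degrees

35.5607


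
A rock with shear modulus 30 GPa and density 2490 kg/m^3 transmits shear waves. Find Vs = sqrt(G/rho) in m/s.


Convert G to Pa: G = 30e9 Pa
Compute G/rho = 30e9 / 2490 = 12048192.7711
Vs = sqrt(12048192.7711) = 3471.05 m/s

3471.05


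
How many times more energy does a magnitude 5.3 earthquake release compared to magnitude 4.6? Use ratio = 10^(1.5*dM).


M2 - M1 = 5.3 - 4.6 = 0.7
1.5 * 0.7 = 1.05
ratio = 10^1.05 = 11.22

11.22


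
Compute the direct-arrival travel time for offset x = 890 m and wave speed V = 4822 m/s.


t = x / V
= 890 / 4822
= 0.1846 s

0.1846


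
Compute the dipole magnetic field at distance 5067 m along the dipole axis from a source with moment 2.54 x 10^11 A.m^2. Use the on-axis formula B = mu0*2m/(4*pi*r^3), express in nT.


m = 2.54 x 10^11 = 254000000000 A.m^2
2m = 508000000000 A.m^2
r^3 = 5067^3 = 130092635763
B = (4pi*10^-7) * 508000000000 / (4*pi * 130092635763) * 1e9
= 638371.627209 / 1634792275196.69 * 1e9
= 390.491 nT

390.491


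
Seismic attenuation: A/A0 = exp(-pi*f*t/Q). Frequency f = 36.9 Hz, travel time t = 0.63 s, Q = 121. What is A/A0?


pi*f*t/Q = pi*36.9*0.63/121 = 0.603575
A/A0 = exp(-0.603575) = 0.546853

0.546853


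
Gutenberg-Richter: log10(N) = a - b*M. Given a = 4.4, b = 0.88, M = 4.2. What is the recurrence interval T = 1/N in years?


log10(N) = 4.4 - 0.88*4.2 = 0.704
N = 10^0.704 = 5.058247
T = 1/N = 1/5.058247 = 0.1977 years

0.1977


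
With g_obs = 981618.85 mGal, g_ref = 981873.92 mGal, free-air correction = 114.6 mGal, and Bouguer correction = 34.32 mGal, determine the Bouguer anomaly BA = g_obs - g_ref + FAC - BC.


BA = g_obs - g_ref + FAC - BC
= 981618.85 - 981873.92 + 114.6 - 34.32
= -174.79 mGal

-174.79


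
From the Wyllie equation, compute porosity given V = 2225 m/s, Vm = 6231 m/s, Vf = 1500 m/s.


1/V - 1/Vm = 1/2225 - 1/6231 = 0.00028895
1/Vf - 1/Vm = 1/1500 - 1/6231 = 0.00050618
phi = 0.00028895 / 0.00050618 = 0.5708

0.5708


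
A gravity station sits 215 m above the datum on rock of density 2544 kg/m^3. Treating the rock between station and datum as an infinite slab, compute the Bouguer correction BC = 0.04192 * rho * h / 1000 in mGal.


BC = 0.04192 * rho * h / 1000
= 0.04192 * 2544 * 215 / 1000
= 22.9286 mGal

22.9286


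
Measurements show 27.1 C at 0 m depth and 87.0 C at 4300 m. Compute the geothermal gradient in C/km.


dT = 87.0 - 27.1 = 59.9 C
dz = 4300 - 0 = 4300 m
gradient = dT/dz * 1000 = 59.9/4300 * 1000 = 13.9302 C/km

13.9302


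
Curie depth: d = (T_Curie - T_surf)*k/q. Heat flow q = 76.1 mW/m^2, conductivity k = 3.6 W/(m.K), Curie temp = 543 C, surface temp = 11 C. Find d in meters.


T_Curie - T_surf = 543 - 11 = 532 C
Convert q to W/m^2: 76.1 mW/m^2 = 0.0761 W/m^2
d = 532 * 3.6 / 0.0761 = 25166.89 m

25166.89


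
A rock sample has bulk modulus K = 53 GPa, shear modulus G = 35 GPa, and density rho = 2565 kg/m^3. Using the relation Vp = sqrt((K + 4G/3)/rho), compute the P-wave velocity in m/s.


First compute the effective modulus:
K + 4G/3 = 53e9 + 4*35e9/3 = 99666666666.67 Pa
Then divide by density:
99666666666.67 / 2565 = 38856400.2599 Pa/(kg/m^3)
Take the square root:
Vp = sqrt(38856400.2599) = 6233.49 m/s

6233.49


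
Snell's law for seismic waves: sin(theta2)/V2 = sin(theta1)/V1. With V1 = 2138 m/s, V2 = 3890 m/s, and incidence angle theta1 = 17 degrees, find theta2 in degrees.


sin(theta1) = sin(17 deg) = 0.292372
sin(theta2) = V2/V1 * sin(theta1) = 3890/2138 * 0.292372 = 0.531958
theta2 = arcsin(0.531958) = 32.1378 degrees

32.1378


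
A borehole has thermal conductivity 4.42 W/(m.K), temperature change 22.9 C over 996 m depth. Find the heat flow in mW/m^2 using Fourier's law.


q = k * dT / dz * 1000
= 4.42 * 22.9 / 996 * 1000
= 0.101624 * 1000
= 101.6245 mW/m^2

101.6245


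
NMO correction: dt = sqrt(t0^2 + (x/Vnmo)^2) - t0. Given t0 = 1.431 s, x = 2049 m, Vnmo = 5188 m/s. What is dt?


x/Vnmo = 2049/5188 = 0.39495
(x/Vnmo)^2 = 0.155985
t0^2 = 2.047761
sqrt(2.047761 + 0.155985) = 1.484502
dt = 1.484502 - 1.431 = 0.053502

0.053502


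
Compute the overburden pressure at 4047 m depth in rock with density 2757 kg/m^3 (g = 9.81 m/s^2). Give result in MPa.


P = rho * g * z / 1e6
= 2757 * 9.81 * 4047 / 1e6
= 109455849.99 / 1e6
= 109.4558 MPa

109.4558


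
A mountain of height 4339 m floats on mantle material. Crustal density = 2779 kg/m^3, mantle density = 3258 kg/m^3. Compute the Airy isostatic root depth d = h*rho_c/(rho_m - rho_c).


rho_m - rho_c = 3258 - 2779 = 479
d = 4339 * 2779 / 479
= 12058081 / 479
= 25173.45 m

25173.45


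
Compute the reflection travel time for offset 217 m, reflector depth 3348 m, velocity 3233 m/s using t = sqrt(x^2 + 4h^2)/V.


x^2 + 4h^2 = 217^2 + 4*3348^2 = 47089 + 44836416 = 44883505
sqrt(44883505) = 6699.5153
t = 6699.5153 / 3233 = 2.0722 s

2.0722


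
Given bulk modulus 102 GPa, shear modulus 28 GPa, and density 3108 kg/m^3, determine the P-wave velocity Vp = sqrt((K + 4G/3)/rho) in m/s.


First compute the effective modulus:
K + 4G/3 = 102e9 + 4*28e9/3 = 139333333333.33 Pa
Then divide by density:
139333333333.33 / 3108 = 44830544.8305 Pa/(kg/m^3)
Take the square root:
Vp = sqrt(44830544.8305) = 6695.56 m/s

6695.56


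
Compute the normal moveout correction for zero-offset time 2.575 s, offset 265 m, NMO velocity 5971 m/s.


x/Vnmo = 265/5971 = 0.044381
(x/Vnmo)^2 = 0.00197
t0^2 = 6.630625
sqrt(6.630625 + 0.00197) = 2.575382
dt = 2.575382 - 2.575 = 0.000382

3.820000e-04


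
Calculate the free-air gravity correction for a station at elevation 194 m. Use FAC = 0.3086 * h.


FAC = 0.3086 * h
= 0.3086 * 194
= 59.8684 mGal

59.8684


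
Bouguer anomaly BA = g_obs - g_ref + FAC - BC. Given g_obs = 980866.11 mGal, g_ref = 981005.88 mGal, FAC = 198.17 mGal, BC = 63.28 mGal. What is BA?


BA = g_obs - g_ref + FAC - BC
= 980866.11 - 981005.88 + 198.17 - 63.28
= -4.88 mGal

-4.88


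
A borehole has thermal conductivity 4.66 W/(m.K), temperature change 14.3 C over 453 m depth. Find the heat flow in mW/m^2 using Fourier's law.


q = k * dT / dz * 1000
= 4.66 * 14.3 / 453 * 1000
= 0.147104 * 1000
= 147.1038 mW/m^2

147.1038


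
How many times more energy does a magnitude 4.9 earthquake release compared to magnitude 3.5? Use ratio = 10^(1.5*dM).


M2 - M1 = 4.9 - 3.5 = 1.4
1.5 * 1.4 = 2.1
ratio = 10^2.1 = 125.89

125.89


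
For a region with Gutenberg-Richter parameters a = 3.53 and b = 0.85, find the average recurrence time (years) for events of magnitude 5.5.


log10(N) = 3.53 - 0.85*5.5 = -1.145
N = 10^-1.145 = 0.071614
T = 1/N = 1/0.071614 = 13.9637 years

13.9637


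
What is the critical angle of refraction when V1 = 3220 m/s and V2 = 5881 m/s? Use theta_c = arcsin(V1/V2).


V1/V2 = 3220/5881 = 0.547526
theta_c = arcsin(0.547526) = 33.1974 degrees

33.1974


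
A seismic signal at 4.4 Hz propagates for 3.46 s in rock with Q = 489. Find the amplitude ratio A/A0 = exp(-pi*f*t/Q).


pi*f*t/Q = pi*4.4*3.46/489 = 0.097807
A/A0 = exp(-0.097807) = 0.906824

0.906824


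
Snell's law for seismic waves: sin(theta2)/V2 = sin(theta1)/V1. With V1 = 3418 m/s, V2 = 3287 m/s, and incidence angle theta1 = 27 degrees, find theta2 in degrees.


sin(theta1) = sin(27 deg) = 0.45399
sin(theta2) = V2/V1 * sin(theta1) = 3287/3418 * 0.45399 = 0.436591
theta2 = arcsin(0.436591) = 25.8866 degrees

25.8866


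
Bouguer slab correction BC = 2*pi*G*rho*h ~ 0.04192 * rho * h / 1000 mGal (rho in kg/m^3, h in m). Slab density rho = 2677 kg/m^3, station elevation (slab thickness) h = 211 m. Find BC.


BC = 0.04192 * rho * h / 1000
= 0.04192 * 2677 * 211 / 1000
= 23.6784 mGal

23.6784


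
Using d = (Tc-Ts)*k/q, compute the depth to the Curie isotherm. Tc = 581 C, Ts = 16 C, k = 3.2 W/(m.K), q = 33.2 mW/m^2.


T_Curie - T_surf = 581 - 16 = 565 C
Convert q to W/m^2: 33.2 mW/m^2 = 0.0332 W/m^2
d = 565 * 3.2 / 0.0332 = 54457.83 m

54457.83


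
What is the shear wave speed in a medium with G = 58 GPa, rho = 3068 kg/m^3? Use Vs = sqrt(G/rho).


Convert G to Pa: G = 58e9 Pa
Compute G/rho = 58e9 / 3068 = 18904823.9896
Vs = sqrt(18904823.9896) = 4347.97 m/s

4347.97


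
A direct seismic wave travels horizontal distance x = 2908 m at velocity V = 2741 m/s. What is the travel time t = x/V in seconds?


t = x / V
= 2908 / 2741
= 1.0609 s

1.0609


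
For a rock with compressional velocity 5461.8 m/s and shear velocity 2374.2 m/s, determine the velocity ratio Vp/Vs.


Vp/Vs = 5461.8 / 2374.2
= 2.3005

2.3005


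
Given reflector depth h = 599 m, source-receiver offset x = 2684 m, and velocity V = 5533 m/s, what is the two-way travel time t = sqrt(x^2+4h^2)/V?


x^2 + 4h^2 = 2684^2 + 4*599^2 = 7203856 + 1435204 = 8639060
sqrt(8639060) = 2939.2278
t = 2939.2278 / 5533 = 0.5312 s

0.5312


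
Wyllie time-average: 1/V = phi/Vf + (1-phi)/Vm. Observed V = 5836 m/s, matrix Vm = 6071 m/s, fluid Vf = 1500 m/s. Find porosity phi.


1/V - 1/Vm = 1/5836 - 1/6071 = 6.63e-06
1/Vf - 1/Vm = 1/1500 - 1/6071 = 0.00050195
phi = 6.63e-06 / 0.00050195 = 0.0132

0.0132


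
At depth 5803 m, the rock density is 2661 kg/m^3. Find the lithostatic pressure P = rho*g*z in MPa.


P = rho * g * z / 1e6
= 2661 * 9.81 * 5803 / 1e6
= 151483891.23 / 1e6
= 151.4839 MPa

151.4839


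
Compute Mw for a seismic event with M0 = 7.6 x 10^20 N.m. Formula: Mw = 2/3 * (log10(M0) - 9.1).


log10(M0) = log10(7.6 x 10^20) = 20.8808
Mw = 2/3 * (20.8808 - 9.1)
= 2/3 * 11.7808
= 7.85

7.85


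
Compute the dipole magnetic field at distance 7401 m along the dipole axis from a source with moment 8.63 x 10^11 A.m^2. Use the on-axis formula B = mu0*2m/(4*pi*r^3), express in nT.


m = 8.63 x 10^11 = 863000000000 A.m^2
2m = 1726000000000 A.m^2
r^3 = 7401^3 = 405388302201
B = (4pi*10^-7) * 1726000000000 / (4*pi * 405388302201) * 1e9
= 2168955.568038 / 5094259648183.6 * 1e9
= 425.7646 nT

425.7646


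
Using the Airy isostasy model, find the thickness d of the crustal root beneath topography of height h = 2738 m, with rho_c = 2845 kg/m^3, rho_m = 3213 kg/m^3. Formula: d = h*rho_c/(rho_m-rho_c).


rho_m - rho_c = 3213 - 2845 = 368
d = 2738 * 2845 / 368
= 7789610 / 368
= 21167.42 m

21167.42


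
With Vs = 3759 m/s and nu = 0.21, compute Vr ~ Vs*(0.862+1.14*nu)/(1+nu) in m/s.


Numerator factor = 0.862 + 1.14*0.21 = 1.1014
Denominator = 1 + 0.21 = 1.21
Vr = 3759 * 1.1014 / 1.21 = 3421.62 m/s

3421.62


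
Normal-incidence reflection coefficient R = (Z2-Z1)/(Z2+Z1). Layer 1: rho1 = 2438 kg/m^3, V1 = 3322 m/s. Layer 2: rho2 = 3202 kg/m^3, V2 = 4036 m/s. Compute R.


Z1 = 2438 * 3322 = 8099036
Z2 = 3202 * 4036 = 12923272
R = (12923272 - 8099036) / (12923272 + 8099036) = 4824236 / 21022308 = 0.2295

0.2295


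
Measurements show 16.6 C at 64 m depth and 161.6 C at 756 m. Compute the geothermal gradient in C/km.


dT = 161.6 - 16.6 = 145.0 C
dz = 756 - 64 = 692 m
gradient = dT/dz * 1000 = 145.0/692 * 1000 = 209.5376 C/km

209.5376


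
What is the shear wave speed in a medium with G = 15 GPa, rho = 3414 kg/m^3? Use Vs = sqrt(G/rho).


Convert G to Pa: G = 15e9 Pa
Compute G/rho = 15e9 / 3414 = 4393673.1107
Vs = sqrt(4393673.1107) = 2096.11 m/s

2096.11


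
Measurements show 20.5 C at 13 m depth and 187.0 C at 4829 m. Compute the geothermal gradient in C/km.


dT = 187.0 - 20.5 = 166.5 C
dz = 4829 - 13 = 4816 m
gradient = dT/dz * 1000 = 166.5/4816 * 1000 = 34.5723 C/km

34.5723


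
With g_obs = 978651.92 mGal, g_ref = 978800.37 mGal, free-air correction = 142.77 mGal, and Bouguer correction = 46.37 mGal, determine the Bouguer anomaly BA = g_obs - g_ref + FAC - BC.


BA = g_obs - g_ref + FAC - BC
= 978651.92 - 978800.37 + 142.77 - 46.37
= -52.05 mGal

-52.05


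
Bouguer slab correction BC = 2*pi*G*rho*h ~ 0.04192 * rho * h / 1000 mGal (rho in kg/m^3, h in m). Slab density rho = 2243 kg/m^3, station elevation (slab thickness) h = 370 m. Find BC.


BC = 0.04192 * rho * h / 1000
= 0.04192 * 2243 * 370 / 1000
= 34.7898 mGal

34.7898


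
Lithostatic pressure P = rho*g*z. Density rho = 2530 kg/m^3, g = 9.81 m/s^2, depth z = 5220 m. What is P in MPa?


P = rho * g * z / 1e6
= 2530 * 9.81 * 5220 / 1e6
= 129556746.0 / 1e6
= 129.5567 MPa

129.5567


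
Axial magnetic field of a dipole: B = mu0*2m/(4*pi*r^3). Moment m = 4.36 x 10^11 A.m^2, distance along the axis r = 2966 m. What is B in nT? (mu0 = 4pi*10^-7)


m = 4.36 x 10^11 = 436000000000 A.m^2
2m = 872000000000 A.m^2
r^3 = 2966^3 = 26092364696
B = (4pi*10^-7) * 872000000000 / (4*pi * 26092364696) * 1e9
= 1095787.517572 / 327886324974.96 * 1e9
= 3341.9738 nT

3341.9738


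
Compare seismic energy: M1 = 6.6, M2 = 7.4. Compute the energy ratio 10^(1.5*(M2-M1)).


M2 - M1 = 7.4 - 6.6 = 0.8
1.5 * 0.8 = 1.2
ratio = 10^1.2 = 15.85

15.85


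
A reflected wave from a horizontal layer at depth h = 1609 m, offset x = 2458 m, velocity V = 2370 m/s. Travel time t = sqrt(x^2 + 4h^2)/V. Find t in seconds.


x^2 + 4h^2 = 2458^2 + 4*1609^2 = 6041764 + 10355524 = 16397288
sqrt(16397288) = 4049.3565
t = 4049.3565 / 2370 = 1.7086 s

1.7086


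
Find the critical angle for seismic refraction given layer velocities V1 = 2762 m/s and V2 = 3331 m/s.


V1/V2 = 2762/3331 = 0.82918
theta_c = arcsin(0.82918) = 56.0146 degrees

56.0146


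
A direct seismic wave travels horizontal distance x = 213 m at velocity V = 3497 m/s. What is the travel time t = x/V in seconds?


t = x / V
= 213 / 3497
= 0.0609 s

0.0609


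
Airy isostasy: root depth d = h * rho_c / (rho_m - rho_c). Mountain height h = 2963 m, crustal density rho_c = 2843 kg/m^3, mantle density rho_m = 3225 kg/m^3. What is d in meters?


rho_m - rho_c = 3225 - 2843 = 382
d = 2963 * 2843 / 382
= 8423809 / 382
= 22051.86 m

22051.86


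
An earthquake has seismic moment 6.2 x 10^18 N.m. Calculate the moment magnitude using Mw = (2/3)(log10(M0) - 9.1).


log10(M0) = log10(6.2 x 10^18) = 18.7924
Mw = 2/3 * (18.7924 - 9.1)
= 2/3 * 9.6924
= 6.46

6.46


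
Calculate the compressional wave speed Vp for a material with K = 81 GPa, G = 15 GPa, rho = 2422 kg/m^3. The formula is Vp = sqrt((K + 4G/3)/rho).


First compute the effective modulus:
K + 4G/3 = 81e9 + 4*15e9/3 = 101000000000.0 Pa
Then divide by density:
101000000000.0 / 2422 = 41701073.493 Pa/(kg/m^3)
Take the square root:
Vp = sqrt(41701073.493) = 6457.64 m/s

6457.64


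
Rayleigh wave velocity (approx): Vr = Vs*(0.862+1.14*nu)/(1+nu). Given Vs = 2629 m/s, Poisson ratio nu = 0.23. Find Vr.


Numerator factor = 0.862 + 1.14*0.23 = 1.1242
Denominator = 1 + 0.23 = 1.23
Vr = 2629 * 1.1242 / 1.23 = 2402.86 m/s

2402.86


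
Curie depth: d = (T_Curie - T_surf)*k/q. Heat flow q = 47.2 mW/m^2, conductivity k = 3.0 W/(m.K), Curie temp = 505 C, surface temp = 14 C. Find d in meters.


T_Curie - T_surf = 505 - 14 = 491 C
Convert q to W/m^2: 47.2 mW/m^2 = 0.0472 W/m^2
d = 491 * 3.0 / 0.0472 = 31207.63 m

31207.63


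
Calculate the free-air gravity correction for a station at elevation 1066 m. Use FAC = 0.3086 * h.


FAC = 0.3086 * h
= 0.3086 * 1066
= 328.9676 mGal

328.9676


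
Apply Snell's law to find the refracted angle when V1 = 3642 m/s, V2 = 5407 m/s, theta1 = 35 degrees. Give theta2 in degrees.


sin(theta1) = sin(35 deg) = 0.573576
sin(theta2) = V2/V1 * sin(theta1) = 5407/3642 * 0.573576 = 0.851545
theta2 = arcsin(0.851545) = 58.3801 degrees

58.3801


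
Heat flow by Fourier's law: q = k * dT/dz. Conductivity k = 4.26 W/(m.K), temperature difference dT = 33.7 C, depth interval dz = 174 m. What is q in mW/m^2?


q = k * dT / dz * 1000
= 4.26 * 33.7 / 174 * 1000
= 0.825069 * 1000
= 825.069 mW/m^2

825.069


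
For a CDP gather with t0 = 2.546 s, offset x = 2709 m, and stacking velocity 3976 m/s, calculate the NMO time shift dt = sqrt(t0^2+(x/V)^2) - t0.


x/Vnmo = 2709/3976 = 0.681338
(x/Vnmo)^2 = 0.464222
t0^2 = 6.482116
sqrt(6.482116 + 0.464222) = 2.635591
dt = 2.635591 - 2.546 = 0.089591

0.089591


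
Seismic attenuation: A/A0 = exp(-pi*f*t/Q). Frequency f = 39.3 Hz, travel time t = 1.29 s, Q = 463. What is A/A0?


pi*f*t/Q = pi*39.3*1.29/463 = 0.343994
A/A0 = exp(-0.343994) = 0.708933

0.708933


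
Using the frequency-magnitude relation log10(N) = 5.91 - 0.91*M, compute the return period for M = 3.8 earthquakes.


log10(N) = 5.91 - 0.91*3.8 = 2.452
N = 10^2.452 = 283.1392
T = 1/N = 1/283.1392 = 0.0035 years

0.0035


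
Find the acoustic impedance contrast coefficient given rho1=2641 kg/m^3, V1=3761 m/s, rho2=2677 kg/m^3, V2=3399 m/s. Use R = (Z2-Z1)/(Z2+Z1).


Z1 = 2641 * 3761 = 9932801
Z2 = 2677 * 3399 = 9099123
R = (9099123 - 9932801) / (9099123 + 9932801) = -833678 / 19031924 = -0.0438

-0.0438


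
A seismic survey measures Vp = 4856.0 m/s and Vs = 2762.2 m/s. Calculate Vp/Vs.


Vp/Vs = 4856.0 / 2762.2
= 1.758

1.758


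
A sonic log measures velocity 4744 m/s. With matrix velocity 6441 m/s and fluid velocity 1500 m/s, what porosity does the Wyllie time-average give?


1/V - 1/Vm = 1/4744 - 1/6441 = 5.554e-05
1/Vf - 1/Vm = 1/1500 - 1/6441 = 0.00051141
phi = 5.554e-05 / 0.00051141 = 0.1086

0.1086


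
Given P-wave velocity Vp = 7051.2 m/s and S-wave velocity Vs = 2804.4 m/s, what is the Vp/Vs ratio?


Vp/Vs = 7051.2 / 2804.4
= 2.5143

2.5143


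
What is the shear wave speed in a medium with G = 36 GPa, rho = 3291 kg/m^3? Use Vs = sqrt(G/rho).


Convert G to Pa: G = 36e9 Pa
Compute G/rho = 36e9 / 3291 = 10938924.3391
Vs = sqrt(10938924.3391) = 3307.4 m/s

3307.4


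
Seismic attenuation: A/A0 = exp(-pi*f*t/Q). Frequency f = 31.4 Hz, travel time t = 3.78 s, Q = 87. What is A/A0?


pi*f*t/Q = pi*31.4*3.78/87 = 4.285999
A/A0 = exp(-4.285999) = 0.01376

0.01376


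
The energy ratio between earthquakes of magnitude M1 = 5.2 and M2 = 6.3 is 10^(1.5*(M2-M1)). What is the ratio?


M2 - M1 = 6.3 - 5.2 = 1.1
1.5 * 1.1 = 1.65
ratio = 10^1.65 = 44.67

44.67


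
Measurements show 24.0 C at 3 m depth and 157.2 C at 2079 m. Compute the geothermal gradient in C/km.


dT = 157.2 - 24.0 = 133.2 C
dz = 2079 - 3 = 2076 m
gradient = dT/dz * 1000 = 133.2/2076 * 1000 = 64.1618 C/km

64.1618


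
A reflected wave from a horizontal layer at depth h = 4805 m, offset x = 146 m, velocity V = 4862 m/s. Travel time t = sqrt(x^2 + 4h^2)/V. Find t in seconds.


x^2 + 4h^2 = 146^2 + 4*4805^2 = 21316 + 92352100 = 92373416
sqrt(92373416) = 9611.109
t = 9611.109 / 4862 = 1.9768 s

1.9768


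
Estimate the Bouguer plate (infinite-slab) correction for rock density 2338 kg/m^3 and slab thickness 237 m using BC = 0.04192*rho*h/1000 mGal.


BC = 0.04192 * rho * h / 1000
= 0.04192 * 2338 * 237 / 1000
= 23.2281 mGal

23.2281


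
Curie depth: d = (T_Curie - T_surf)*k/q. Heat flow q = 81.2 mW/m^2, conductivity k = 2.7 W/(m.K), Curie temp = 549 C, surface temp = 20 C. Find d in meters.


T_Curie - T_surf = 549 - 20 = 529 C
Convert q to W/m^2: 81.2 mW/m^2 = 0.0812 W/m^2
d = 529 * 2.7 / 0.0812 = 17589.9 m

17589.9


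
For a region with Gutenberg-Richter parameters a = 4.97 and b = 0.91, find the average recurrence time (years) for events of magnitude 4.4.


log10(N) = 4.97 - 0.91*4.4 = 0.966
N = 10^0.966 = 9.246982
T = 1/N = 1/9.246982 = 0.1081 years

0.1081


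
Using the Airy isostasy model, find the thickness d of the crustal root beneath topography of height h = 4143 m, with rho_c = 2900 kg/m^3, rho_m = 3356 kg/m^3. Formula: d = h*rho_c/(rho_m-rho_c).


rho_m - rho_c = 3356 - 2900 = 456
d = 4143 * 2900 / 456
= 12014700 / 456
= 26348.03 m

26348.03


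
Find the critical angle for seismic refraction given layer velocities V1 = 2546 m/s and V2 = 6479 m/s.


V1/V2 = 2546/6479 = 0.392962
theta_c = arcsin(0.392962) = 23.1389 degrees

23.1389


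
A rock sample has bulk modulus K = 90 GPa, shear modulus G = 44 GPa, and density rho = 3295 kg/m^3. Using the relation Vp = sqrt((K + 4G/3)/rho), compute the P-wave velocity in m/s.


First compute the effective modulus:
K + 4G/3 = 90e9 + 4*44e9/3 = 148666666666.67 Pa
Then divide by density:
148666666666.67 / 3295 = 45118866.9702 Pa/(kg/m^3)
Take the square root:
Vp = sqrt(45118866.9702) = 6717.06 m/s

6717.06


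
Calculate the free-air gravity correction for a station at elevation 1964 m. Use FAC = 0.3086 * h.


FAC = 0.3086 * h
= 0.3086 * 1964
= 606.0904 mGal

606.0904


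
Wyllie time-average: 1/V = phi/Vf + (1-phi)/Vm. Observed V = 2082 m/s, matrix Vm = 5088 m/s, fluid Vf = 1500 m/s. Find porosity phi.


1/V - 1/Vm = 1/2082 - 1/5088 = 0.00028377
1/Vf - 1/Vm = 1/1500 - 1/5088 = 0.00047013
phi = 0.00028377 / 0.00047013 = 0.6036

0.6036


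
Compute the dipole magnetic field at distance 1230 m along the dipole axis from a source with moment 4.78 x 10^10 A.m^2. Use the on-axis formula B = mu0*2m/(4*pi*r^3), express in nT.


m = 4.78 x 10^10 = 47800000000 A.m^2
2m = 95600000000 A.m^2
r^3 = 1230^3 = 1860867000
B = (4pi*10^-7) * 95600000000 / (4*pi * 1860867000) * 1e9
= 120134.503073 / 23384344386.03 * 1e9
= 5137.3903 nT

5137.3903


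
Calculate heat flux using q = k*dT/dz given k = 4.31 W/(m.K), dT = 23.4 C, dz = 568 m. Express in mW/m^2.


q = k * dT / dz * 1000
= 4.31 * 23.4 / 568 * 1000
= 0.17756 * 1000
= 177.5599 mW/m^2

177.5599


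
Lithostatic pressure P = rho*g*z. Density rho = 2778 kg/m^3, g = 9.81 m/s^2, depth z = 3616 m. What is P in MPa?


P = rho * g * z / 1e6
= 2778 * 9.81 * 3616 / 1e6
= 98543882.88 / 1e6
= 98.5439 MPa

98.5439


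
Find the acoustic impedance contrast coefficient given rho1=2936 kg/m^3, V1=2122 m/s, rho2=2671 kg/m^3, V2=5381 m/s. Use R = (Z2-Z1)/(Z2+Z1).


Z1 = 2936 * 2122 = 6230192
Z2 = 2671 * 5381 = 14372651
R = (14372651 - 6230192) / (14372651 + 6230192) = 8142459 / 20602843 = 0.3952

0.3952


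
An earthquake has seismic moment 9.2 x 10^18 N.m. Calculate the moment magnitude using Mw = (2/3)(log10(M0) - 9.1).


log10(M0) = log10(9.2 x 10^18) = 18.9638
Mw = 2/3 * (18.9638 - 9.1)
= 2/3 * 9.8638
= 6.58

6.58


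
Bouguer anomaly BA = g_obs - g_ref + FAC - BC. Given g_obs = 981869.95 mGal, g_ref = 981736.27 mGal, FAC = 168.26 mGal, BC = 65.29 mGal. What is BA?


BA = g_obs - g_ref + FAC - BC
= 981869.95 - 981736.27 + 168.26 - 65.29
= 236.65 mGal

236.65


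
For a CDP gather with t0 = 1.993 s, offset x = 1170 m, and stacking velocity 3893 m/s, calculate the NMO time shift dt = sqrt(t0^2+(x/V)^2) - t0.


x/Vnmo = 1170/3893 = 0.300539
(x/Vnmo)^2 = 0.090324
t0^2 = 3.972049
sqrt(3.972049 + 0.090324) = 2.015533
dt = 2.015533 - 1.993 = 0.022533

0.022533


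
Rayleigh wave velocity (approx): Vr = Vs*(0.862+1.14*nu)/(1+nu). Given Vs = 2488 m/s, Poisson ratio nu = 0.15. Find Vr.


Numerator factor = 0.862 + 1.14*0.15 = 1.033
Denominator = 1 + 0.15 = 1.15
Vr = 2488 * 1.033 / 1.15 = 2234.87 m/s

2234.87


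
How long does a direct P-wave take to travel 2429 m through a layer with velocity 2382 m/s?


t = x / V
= 2429 / 2382
= 1.0197 s

1.0197


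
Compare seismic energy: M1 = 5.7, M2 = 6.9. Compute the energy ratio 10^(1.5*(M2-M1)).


M2 - M1 = 6.9 - 5.7 = 1.2
1.5 * 1.2 = 1.8
ratio = 10^1.8 = 63.1

63.1


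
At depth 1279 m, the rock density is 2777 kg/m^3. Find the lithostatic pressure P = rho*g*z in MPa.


P = rho * g * z / 1e6
= 2777 * 9.81 * 1279 / 1e6
= 34842991.23 / 1e6
= 34.843 MPa

34.843


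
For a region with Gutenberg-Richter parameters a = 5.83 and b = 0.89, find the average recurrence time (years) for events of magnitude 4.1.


log10(N) = 5.83 - 0.89*4.1 = 2.181
N = 10^2.181 = 151.705037
T = 1/N = 1/151.705037 = 0.0066 years

0.0066


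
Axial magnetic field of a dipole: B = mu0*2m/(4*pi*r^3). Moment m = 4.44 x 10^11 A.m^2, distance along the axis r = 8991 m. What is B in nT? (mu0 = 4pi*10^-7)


m = 4.44 x 10^11 = 444000000000 A.m^2
2m = 888000000000 A.m^2
r^3 = 8991^3 = 726815186271
B = (4pi*10^-7) * 888000000000 / (4*pi * 726815186271) * 1e9
= 1115893.710555 / 9133428998825.88 * 1e9
= 122.1769 nT

122.1769


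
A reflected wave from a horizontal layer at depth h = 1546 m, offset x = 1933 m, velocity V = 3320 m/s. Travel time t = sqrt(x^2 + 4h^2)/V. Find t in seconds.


x^2 + 4h^2 = 1933^2 + 4*1546^2 = 3736489 + 9560464 = 13296953
sqrt(13296953) = 3646.4987
t = 3646.4987 / 3320 = 1.0983 s

1.0983


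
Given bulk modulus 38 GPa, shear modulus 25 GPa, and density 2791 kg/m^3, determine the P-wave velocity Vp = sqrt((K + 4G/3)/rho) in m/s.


First compute the effective modulus:
K + 4G/3 = 38e9 + 4*25e9/3 = 71333333333.33 Pa
Then divide by density:
71333333333.33 / 2791 = 25558342.2907 Pa/(kg/m^3)
Take the square root:
Vp = sqrt(25558342.2907) = 5055.53 m/s

5055.53


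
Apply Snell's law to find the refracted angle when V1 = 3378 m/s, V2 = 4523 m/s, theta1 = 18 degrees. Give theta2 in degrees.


sin(theta1) = sin(18 deg) = 0.309017
sin(theta2) = V2/V1 * sin(theta1) = 4523/3378 * 0.309017 = 0.413761
theta2 = arcsin(0.413761) = 24.4413 degrees

24.4413


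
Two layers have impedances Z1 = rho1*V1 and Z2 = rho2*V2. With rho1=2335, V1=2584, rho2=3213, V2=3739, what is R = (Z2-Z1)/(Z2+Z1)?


Z1 = 2335 * 2584 = 6033640
Z2 = 3213 * 3739 = 12013407
R = (12013407 - 6033640) / (12013407 + 6033640) = 5979767 / 18047047 = 0.3313

0.3313


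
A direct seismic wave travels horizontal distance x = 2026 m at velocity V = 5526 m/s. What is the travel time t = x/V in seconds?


t = x / V
= 2026 / 5526
= 0.3666 s

0.3666


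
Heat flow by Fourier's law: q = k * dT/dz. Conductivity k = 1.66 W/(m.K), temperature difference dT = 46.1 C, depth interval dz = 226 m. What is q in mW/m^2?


q = k * dT / dz * 1000
= 1.66 * 46.1 / 226 * 1000
= 0.338611 * 1000
= 338.6106 mW/m^2

338.6106


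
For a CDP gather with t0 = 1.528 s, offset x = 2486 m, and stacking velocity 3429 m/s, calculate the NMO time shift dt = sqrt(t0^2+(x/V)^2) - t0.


x/Vnmo = 2486/3429 = 0.724993
(x/Vnmo)^2 = 0.525614
t0^2 = 2.334784
sqrt(2.334784 + 0.525614) = 1.691271
dt = 1.691271 - 1.528 = 0.163271

0.163271


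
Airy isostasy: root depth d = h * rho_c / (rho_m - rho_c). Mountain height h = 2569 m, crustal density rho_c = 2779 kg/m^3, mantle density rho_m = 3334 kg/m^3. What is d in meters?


rho_m - rho_c = 3334 - 2779 = 555
d = 2569 * 2779 / 555
= 7139251 / 555
= 12863.52 m

12863.52


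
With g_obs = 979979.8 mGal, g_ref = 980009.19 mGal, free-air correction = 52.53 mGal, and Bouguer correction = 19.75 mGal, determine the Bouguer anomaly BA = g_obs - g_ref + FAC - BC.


BA = g_obs - g_ref + FAC - BC
= 979979.8 - 980009.19 + 52.53 - 19.75
= 3.39 mGal

3.39
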